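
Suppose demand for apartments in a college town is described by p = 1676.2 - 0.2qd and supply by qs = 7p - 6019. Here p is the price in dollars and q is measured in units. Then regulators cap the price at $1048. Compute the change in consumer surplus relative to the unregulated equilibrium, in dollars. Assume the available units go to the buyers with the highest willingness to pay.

86974.4

Rearranging demand gives qd = 8381 - 5p. Setting quantity demanded equal to quantity supplied, 8381 - 5p = 7p - 6019, gives p* = 1200 and q* = 2381.
Since 1048 < 1200, the ceiling is binding.
At p = 1048: qd = 8381 - 5·1048 = 3141 and qs = 7·1048 - 6019 = 1317.
Consumer surplus without the control is ½ · (1676.2 - 1200) · 2381 = 566916.1.
With the ceiling, 1317 units are sold at 1048 (assume they go to the highest-value buyers). The demand price at q = 1317 is 1412.8, so CS = ½ · [(1676.2 - 1048) + (1412.8 - 1048)] · 1317 = 653890.5.
Change in consumer surplus = 653890.5 - 566916.1 = 86974.4.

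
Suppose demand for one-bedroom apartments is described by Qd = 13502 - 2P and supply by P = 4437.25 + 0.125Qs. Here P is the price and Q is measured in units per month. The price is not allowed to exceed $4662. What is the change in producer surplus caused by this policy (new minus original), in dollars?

-654500

Rearranging supply gives Qs = 8P - 35498. Without the control the market clears where 13502 - 2P = 8P - 35498, i.e. P* = 4900 and Q* = 3702.
Since 4662 < 4900, the ceiling is binding.
At P = 4662: Qd = 13502 - 2·4662 = 4178 and Qs = 8·4662 - 35498 = 1798.
Producer surplus without the control is ½ · (4900 - 4437.25) · 3702 = 856550.25.
With the ceiling, producers sell 1798 units at 4662, so PS = ½ · (4662 - 4437.25) · 1798 = 202050.25.
Change in producer surplus = 202050.25 - 856550.25 = -654500.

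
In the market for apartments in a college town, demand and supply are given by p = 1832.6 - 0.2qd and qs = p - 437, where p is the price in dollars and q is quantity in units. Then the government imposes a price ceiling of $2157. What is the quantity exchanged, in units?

1163

Rearranging demand gives qd = 9163 - 5p. Equilibrium: 9163 - 5p = p - 437, so 9600 = 6p and p* = 1600, q* = 1163.
The ceiling of 2157 is above the equilibrium price 1600, so it is not binding; the market clears at p* = 1600, q* = 1163.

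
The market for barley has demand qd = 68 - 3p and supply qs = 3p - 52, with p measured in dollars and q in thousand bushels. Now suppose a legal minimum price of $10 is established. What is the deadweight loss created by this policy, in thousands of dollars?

Without the control the market clears where 68 - 3p = 3p - 52, i.e. p* = 20 and q* = 8.
The floor of 10 is below the equilibrium price 20, so it is not binding; the market clears at p* = 20, q* = 8.
Since the control does not bind, no trades are prevented and deadweight loss is zero.

0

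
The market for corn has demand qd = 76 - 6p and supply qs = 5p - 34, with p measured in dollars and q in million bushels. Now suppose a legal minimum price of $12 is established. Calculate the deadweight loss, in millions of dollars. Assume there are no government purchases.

26.4

Without the control the market clears where 76 - 6p = 5p - 34, i.e. p* = 10 and q* = 16.
Because the floor (12) lies above the market-clearing price, it is binding.
At p = 12: qd = 76 - 6·12 = 4 and qs = 5·12 - 34 = 26.
Quantity traded falls to 4. At q = 4 the demand price is (76 - 4)/6 = 12 and the supply price is (34 + 4)/5 = 7.6.
Deadweight loss = ½ · (12 - 7.6) · (16 - 4) = ½ · 4.4 · 12 = 26.4.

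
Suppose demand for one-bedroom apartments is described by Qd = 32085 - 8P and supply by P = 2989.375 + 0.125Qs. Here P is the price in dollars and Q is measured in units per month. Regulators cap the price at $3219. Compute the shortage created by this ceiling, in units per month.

Rearranging supply gives Qs = 8P - 23915. In a free market, 32085 - 8P = 8P - 23915 gives the equilibrium P* = 3500, Q* = 4085.
The ceiling of 3219 is below the equilibrium price 3500, so it binds.
At P = 3219: Qd = 32085 - 8·3219 = 6333 and Qs = 8·3219 - 23915 = 1837.
Shortage = Qd - Qs = 6333 - 1837 = 4496.

4496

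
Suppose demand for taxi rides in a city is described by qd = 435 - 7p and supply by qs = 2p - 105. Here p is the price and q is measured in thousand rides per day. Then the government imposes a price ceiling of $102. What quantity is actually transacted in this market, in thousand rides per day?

In a free market, 435 - 7p = 2p - 105 gives the equilibrium p* = 60, q* = 15.
The ceiling of 102 is above the equilibrium price 60, so it is not binding; the market clears at p* = 60, q* = 15.

15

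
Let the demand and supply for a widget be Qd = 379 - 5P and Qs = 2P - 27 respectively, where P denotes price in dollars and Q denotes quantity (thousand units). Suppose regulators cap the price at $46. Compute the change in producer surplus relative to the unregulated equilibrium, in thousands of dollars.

-924

Setting quantity demanded equal to quantity supplied, 379 - 5P = 2P - 27, gives P* = 58 and Q* = 89.
Since 46 < 58, the ceiling is binding.
At P = 46: Qd = 379 - 5·46 = 149 and Qs = 2·46 - 27 = 65.
Producer surplus without the control is ½ · (58 - 13.5) · 89 = 1980.25.
With the ceiling, producers sell 65 units at 46, so PS = ½ · (46 - 13.5) · 65 = 1056.25.
Change in producer surplus = 1056.25 - 1980.25 = -924.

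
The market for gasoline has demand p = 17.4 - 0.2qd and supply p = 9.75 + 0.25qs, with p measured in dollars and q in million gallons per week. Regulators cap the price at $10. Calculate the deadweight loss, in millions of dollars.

Rearranging demand gives qd = 87 - 5p; rearranging supply gives qs = 4p - 39. In a free market, 87 - 5p = 4p - 39 gives the equilibrium p* = 14, q* = 17.
Because the ceiling (10) lies below the market-clearing price, it is binding.
At p = 10: qd = 87 - 5·10 = 37 and qs = 4·10 - 39 = 1.
Quantity traded falls to 1. At q = 1 the demand price is (87 - 1)/5 = 17.2 and the supply price is (39 + 1)/4 = 10.
Deadweight loss = ½ · (17.2 - 10) · (17 - 1) = ½ · 7.2 · 16 = 57.6.

57.6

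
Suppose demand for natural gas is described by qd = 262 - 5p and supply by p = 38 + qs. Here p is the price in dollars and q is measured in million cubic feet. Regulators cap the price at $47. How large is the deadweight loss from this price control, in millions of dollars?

Rearranging supply gives qs = p - 38. Equilibrium: 262 - 5p = p - 38, so 300 = 6p and p* = 50, q* = 12.
The ceiling of 47 is below the equilibrium price 50, so it binds.
At p = 47: qd = 262 - 5·47 = 27 and qs = 47 - 38 = 9.
Quantity traded falls to 9. At q = 9 the demand price is (262 - 9)/5 = 50.6 and the supply price is 38 + 9 = 47.
Deadweight loss = ½ · (50.6 - 47) · (12 - 9) = ½ · 3.6 · 3 = 5.4.

5.4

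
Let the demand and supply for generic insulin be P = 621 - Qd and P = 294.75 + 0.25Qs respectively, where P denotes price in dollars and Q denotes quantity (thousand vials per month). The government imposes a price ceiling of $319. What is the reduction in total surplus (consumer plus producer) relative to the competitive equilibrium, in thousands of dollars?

Rearranging demand gives Qd = 621 - P; rearranging supply gives Qs = 4P - 1179. Equilibrium: 621 - P = 4P - 1179, so 1800 = 5P and P* = 360, Q* = 261.
Since 319 < 360, the ceiling is binding.
At P = 319: Qd = 621 - 319 = 302 and Qs = 4·319 - 1179 = 97.
Quantity traded falls to 97. At Q = 97 the demand price is 621 - 97 = 524 and the supply price is (1179 + 97)/4 = 319.
Deadweight loss = ½ · (524 - 319) · (261 - 97) = ½ · 205 · 164 = 16810.

16810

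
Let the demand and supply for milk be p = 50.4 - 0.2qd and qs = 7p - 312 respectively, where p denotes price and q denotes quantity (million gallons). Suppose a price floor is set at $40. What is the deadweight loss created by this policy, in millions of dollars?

Rearranging demand gives qd = 252 - 5p. Equilibrium: 252 - 5p = 7p - 312, so 564 = 12p and p* = 47, q* = 17.
The floor of 40 is below the equilibrium price 47, so it is not binding; the market clears at p* = 47, q* = 17.
Since the control does not bind, no trades are prevented and deadweight loss is zero.

0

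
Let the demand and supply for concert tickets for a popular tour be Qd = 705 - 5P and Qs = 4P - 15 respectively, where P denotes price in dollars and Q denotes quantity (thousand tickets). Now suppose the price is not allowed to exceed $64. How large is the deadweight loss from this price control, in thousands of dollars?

Without the control the market clears where 705 - 5P = 4P - 15, i.e. P* = 80 and Q* = 305.
Because the ceiling (64) lies below the market-clearing price, it is binding.
At P = 64: Qd = 705 - 5·64 = 385 and Qs = 4·64 - 15 = 241.
Quantity traded falls to 241. At Q = 241 the demand price is (705 - 241)/5 = 92.8 and the supply price is (15 + 241)/4 = 64.
Deadweight loss = ½ · (92.8 - 64) · (305 - 241) = ½ · 28.8 · 64 = 921.6.

921.6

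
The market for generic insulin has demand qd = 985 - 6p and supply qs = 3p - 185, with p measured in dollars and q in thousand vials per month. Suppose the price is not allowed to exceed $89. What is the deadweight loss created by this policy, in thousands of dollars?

3782.25

Setting quantity demanded equal to quantity supplied, 985 - 6p = 3p - 185, gives p* = 130 and q* = 205.
Because the ceiling (89) lies below the market-clearing price, it is binding.
At p = 89: qd = 985 - 6·89 = 451 and qs = 3·89 - 185 = 82.
Quantity traded falls to 82. At q = 82 the demand price is (985 - 82)/6 = 150.5 and the supply price is (185 + 82)/3 = 89.
Deadweight loss = ½ · (150.5 - 89) · (205 - 82) = ½ · 61.5 · 123 = 3782.25.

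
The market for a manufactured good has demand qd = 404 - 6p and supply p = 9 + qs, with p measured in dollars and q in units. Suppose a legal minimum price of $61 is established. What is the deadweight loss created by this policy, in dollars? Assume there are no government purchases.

Rearranging supply gives qs = p - 9. In a free market, 404 - 6p = p - 9 gives the equilibrium p* = 59, q* = 50.
The floor of 61 is above the equilibrium price 59, so it binds.
At p = 61: qd = 404 - 6·61 = 38 and qs = 61 - 9 = 52.
Quantity traded falls to 38. At q = 38 the demand price is (404 - 38)/6 = 61 and the supply price is 9 + 38 = 47.
Deadweight loss = ½ · (61 - 47) · (50 - 38) = ½ · 14 · 12 = 84.

84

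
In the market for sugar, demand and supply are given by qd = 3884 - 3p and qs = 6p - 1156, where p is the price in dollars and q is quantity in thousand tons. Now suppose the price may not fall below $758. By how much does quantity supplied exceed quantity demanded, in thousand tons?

1782

Without the control the market clears where 3884 - 3p = 6p - 1156, i.e. p* = 560 and q* = 2204.
The floor of 758 is above the equilibrium price 560, so it binds.
At p = 758: qd = 3884 - 3·758 = 1610 and qs = 6·758 - 1156 = 3392.
Surplus = qs - qd = 3392 - 1610 = 1782.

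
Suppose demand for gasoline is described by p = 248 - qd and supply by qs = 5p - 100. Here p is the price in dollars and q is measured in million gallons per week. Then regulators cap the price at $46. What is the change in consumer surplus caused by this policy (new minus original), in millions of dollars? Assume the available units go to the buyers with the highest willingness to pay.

-240

Rearranging demand gives qd = 248 - p. Without the control the market clears where 248 - p = 5p - 100, i.e. p* = 58 and q* = 190.
Because the ceiling (46) lies below the market-clearing price, it is binding.
At p = 46: qd = 248 - 46 = 202 and qs = 5·46 - 100 = 130.
Consumer surplus without the control is ½ · (248 - 58) · 190 = 18050.
With the ceiling, 130 units are sold at 46 (assume they go to the highest-value buyers). The demand price at q = 130 is 118, so CS = ½ · [(248 - 46) + (118 - 46)] · 130 = 17810.
Change in consumer surplus = 17810 - 18050 = -240.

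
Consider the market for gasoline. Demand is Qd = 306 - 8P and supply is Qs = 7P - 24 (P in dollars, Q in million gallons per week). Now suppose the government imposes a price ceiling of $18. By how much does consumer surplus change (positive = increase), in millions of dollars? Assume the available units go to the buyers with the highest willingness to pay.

359

In a free market, 306 - 8P = 7P - 24 gives the equilibrium P* = 22, Q* = 130.
The ceiling of 18 is below the equilibrium price 22, so it binds.
At P = 18: Qd = 306 - 8·18 = 162 and Qs = 7·18 - 24 = 102.
Consumer surplus without the control is ½ · (38.25 - 22) · 130 = 1056.25.
With the ceiling, 102 units are sold at 18 (assume they go to the highest-value buyers). The demand price at Q = 102 is 25.5, so CS = ½ · [(38.25 - 18) + (25.5 - 18)] · 102 = 1415.25.
Change in consumer surplus = 1415.25 - 1056.25 = 359.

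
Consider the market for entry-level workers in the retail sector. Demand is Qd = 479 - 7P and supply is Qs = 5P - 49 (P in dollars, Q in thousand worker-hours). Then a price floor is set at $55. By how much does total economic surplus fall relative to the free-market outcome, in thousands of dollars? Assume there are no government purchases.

Equilibrium: 479 - 7P = 5P - 49, so 528 = 12P and P* = 44, Q* = 171.
The floor of 55 is above the equilibrium price 44, so it binds.
At P = 55: Qd = 479 - 7·55 = 94 and Qs = 5·55 - 49 = 226.
Quantity traded falls to 94. At Q = 94 the demand price is (479 - 94)/7 = 55 and the supply price is (49 + 94)/5 = 28.6.
Deadweight loss = ½ · (55 - 28.6) · (171 - 94) = ½ · 26.4 · 77 = 1016.4.

1016.4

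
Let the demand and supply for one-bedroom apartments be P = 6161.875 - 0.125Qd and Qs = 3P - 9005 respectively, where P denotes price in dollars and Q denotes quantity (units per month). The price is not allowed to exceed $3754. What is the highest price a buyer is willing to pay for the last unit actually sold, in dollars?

Rearranging demand gives Qd = 49295 - 8P. Equilibrium: 49295 - 8P = 3P - 9005, so 58300 = 11P and P* = 5300, Q* = 6895.
Because the ceiling (3754) lies below the market-clearing price, it is binding.
At P = 3754: Qd = 49295 - 8·3754 = 19263 and Qs = 3·3754 - 9005 = 2257.
Only 2257 units reach the market. On the demand curve, the marginal buyer's willingness to pay at Q = 2257 is (49295 - 2257)/8 = 5879.75.

5879.75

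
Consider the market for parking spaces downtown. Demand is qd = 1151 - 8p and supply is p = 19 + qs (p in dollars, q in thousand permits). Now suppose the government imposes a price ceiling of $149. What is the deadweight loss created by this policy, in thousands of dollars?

Rearranging supply gives qs = p - 19. In a free market, 1151 - 8p = p - 19 gives the equilibrium p* = 130, q* = 111.
Since 149 is above p* = 130, the ceiling does not bind and the free-market outcome prevails.
Since the control does not bind, no trades are prevented and deadweight loss is zero.

0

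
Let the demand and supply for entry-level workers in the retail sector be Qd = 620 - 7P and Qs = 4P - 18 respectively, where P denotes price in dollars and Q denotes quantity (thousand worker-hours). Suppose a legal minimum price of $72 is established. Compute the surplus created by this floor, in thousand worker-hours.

154

Equilibrium: 620 - 7P = 4P - 18, so 638 = 11P and P* = 58, Q* = 214.
The floor of 72 is above the equilibrium price 58, so it binds.
At P = 72: Qd = 620 - 7·72 = 116 and Qs = 4·72 - 18 = 270.
Surplus = Qs - Qd = 270 - 116 = 154.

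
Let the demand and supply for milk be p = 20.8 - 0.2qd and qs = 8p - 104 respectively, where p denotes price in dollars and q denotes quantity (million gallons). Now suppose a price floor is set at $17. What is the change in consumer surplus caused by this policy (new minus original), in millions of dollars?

-21.5

Rearranging demand gives qd = 104 - 5p. Without the control the market clears where 104 - 5p = 8p - 104, i.e. p* = 16 and q* = 24.
Because the floor (17) lies above the market-clearing price, it is binding.
At p = 17: qd = 104 - 5·17 = 19 and qs = 8·17 - 104 = 32.
Consumer surplus without the control is ½ · (20.8 - 16) · 24 = 57.6.
With the floor, consumers buy 19 units at 17, so CS = ½ · (20.8 - 17) · 19 = 36.1.
Change in consumer surplus = 36.1 - 57.6 = -21.5.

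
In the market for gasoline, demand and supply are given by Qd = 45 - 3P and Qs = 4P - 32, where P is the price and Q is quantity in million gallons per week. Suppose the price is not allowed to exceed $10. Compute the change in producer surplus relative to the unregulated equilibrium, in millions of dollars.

-10

Equilibrium: 45 - 3P = 4P - 32, so 77 = 7P and P* = 11, Q* = 12.
Because the ceiling (10) lies below the market-clearing price, it is binding.
At P = 10: Qd = 45 - 3·10 = 15 and Qs = 4·10 - 32 = 8.
Producer surplus without the control is ½ · (11 - 8) · 12 = 18.
With the ceiling, producers sell 8 units at 10, so PS = ½ · (10 - 8) · 8 = 8.
Change in producer surplus = 8 - 18 = -10.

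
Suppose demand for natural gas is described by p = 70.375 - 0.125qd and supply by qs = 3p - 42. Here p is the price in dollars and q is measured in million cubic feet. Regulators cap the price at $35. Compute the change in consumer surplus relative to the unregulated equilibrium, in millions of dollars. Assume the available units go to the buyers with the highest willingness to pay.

1035

Rearranging demand gives qd = 563 - 8p. In a free market, 563 - 8p = 3p - 42 gives the equilibrium p* = 55, q* = 123.
The ceiling of 35 is below the equilibrium price 55, so it binds.
At p = 35: qd = 563 - 8·35 = 283 and qs = 3·35 - 42 = 63.
Consumer surplus without the control is ½ · (70.375 - 55) · 123 = 945.5625.
With the ceiling, 63 units are sold at 35 (assume they go to the highest-value buyers). The demand price at q = 63 is 62.5, so CS = ½ · [(70.375 - 35) + (62.5 - 35)] · 63 = 1980.5625.
Change in consumer surplus = 1980.5625 - 945.5625 = 1035.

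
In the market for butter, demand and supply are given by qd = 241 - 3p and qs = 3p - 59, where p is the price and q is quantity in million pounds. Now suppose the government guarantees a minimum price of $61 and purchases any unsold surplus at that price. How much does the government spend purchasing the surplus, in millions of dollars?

4026

Without the control the market clears where 241 - 3p = 3p - 59, i.e. p* = 50 and q* = 91.
Because the floor (61) lies above the market-clearing price, it is binding.
At p = 61: qd = 241 - 3·61 = 58 and qs = 3·61 - 59 = 124.
Surplus = qs - qd = 66.
Government expenditure = surplus × support price = 66 × 61 = 4026.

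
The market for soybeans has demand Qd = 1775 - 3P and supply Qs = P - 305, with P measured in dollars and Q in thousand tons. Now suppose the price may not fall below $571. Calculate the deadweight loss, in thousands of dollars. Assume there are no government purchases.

15606

Equilibrium: 1775 - 3P = P - 305, so 2080 = 4P and P* = 520, Q* = 215.
Since 571 > 520, the floor is binding.
At P = 571: Qd = 1775 - 3·571 = 62 and Qs = 571 - 305 = 266.
Quantity traded falls to 62. At Q = 62 the demand price is (1775 - 62)/3 = 571 and the supply price is 305 + 62 = 367.
Deadweight loss = ½ · (571 - 367) · (215 - 62) = ½ · 204 · 153 = 15606.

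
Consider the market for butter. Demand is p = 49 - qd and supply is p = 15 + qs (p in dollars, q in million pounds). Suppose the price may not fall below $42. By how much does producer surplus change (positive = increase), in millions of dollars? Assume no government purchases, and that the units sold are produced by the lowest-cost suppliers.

Rearranging demand gives qd = 49 - p; rearranging supply gives qs = p - 15. Equilibrium: 49 - p = p - 15, so 64 = 2p and p* = 32, q* = 17.
Because the floor (42) lies above the market-clearing price, it is binding.
At p = 42: qd = 49 - 42 = 7 and qs = 42 - 15 = 27.
Producer surplus without the control is ½ · (32 - 15) · 17 = 144.5.
With the floor, 7 units are sold at 42. The supply price at q = 7 is 22, so PS = ½ · [(42 - 15) + (42 - 22)] · 7 = 164.5.
Change in producer surplus = 164.5 - 144.5 = 20.

20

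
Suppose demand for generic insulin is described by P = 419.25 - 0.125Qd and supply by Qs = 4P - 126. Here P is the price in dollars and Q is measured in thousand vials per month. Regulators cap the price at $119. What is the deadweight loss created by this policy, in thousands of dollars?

Rearranging demand gives Qd = 3354 - 8P. Setting quantity demanded equal to quantity supplied, 3354 - 8P = 4P - 126, gives P* = 290 and Q* = 1034.
Since 119 < 290, the ceiling is binding.
At P = 119: Qd = 3354 - 8·119 = 2402 and Qs = 4·119 - 126 = 350.
Quantity traded falls to 350. At Q = 350 the demand price is (3354 - 350)/8 = 375.5 and the supply price is (126 + 350)/4 = 119.
Deadweight loss = ½ · (375.5 - 119) · (1034 - 350) = ½ · 256.5 · 684 = 87723.

87723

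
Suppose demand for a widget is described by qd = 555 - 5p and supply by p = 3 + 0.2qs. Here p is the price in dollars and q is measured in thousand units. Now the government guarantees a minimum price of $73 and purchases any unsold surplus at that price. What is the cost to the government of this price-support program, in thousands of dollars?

Rearranging supply gives qs = 5p - 15. Without the control the market clears where 555 - 5p = 5p - 15, i.e. p* = 57 and q* = 270.
Because the floor (73) lies above the market-clearing price, it is binding.
At p = 73: qd = 555 - 5·73 = 190 and qs = 5·73 - 15 = 350.
Surplus = qs - qd = 160.
Government expenditure = surplus × support price = 160 × 73 = 11680.

11680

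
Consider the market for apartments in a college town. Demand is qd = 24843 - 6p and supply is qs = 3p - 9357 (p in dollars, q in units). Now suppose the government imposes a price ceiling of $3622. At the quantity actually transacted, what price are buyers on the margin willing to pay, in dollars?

Without the control the market clears where 24843 - 6p = 3p - 9357, i.e. p* = 3800 and q* = 2043.
Because the ceiling (3622) lies below the market-clearing price, it is binding.
At p = 3622: qd = 24843 - 6·3622 = 3111 and qs = 3·3622 - 9357 = 1509.
Only 1509 units reach the market. On the demand curve, the marginal buyer's willingness to pay at q = 1509 is (24843 - 1509)/6 = 3889.

3889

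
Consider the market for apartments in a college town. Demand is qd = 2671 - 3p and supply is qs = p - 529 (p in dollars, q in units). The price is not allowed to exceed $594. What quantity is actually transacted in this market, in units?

Setting quantity demanded equal to quantity supplied, 2671 - 3p = p - 529, gives p* = 800 and q* = 271.
Because the ceiling (594) lies below the market-clearing price, it is binding.
At p = 594: qd = 2671 - 3·594 = 889 and qs = 594 - 529 = 65.
The quantity actually transacted is the short side, supply: 65.

65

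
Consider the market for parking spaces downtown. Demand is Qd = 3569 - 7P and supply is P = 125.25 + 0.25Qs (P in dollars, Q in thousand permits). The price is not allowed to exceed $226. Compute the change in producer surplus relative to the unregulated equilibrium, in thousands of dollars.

Rearranging supply gives Qs = 4P - 501. Without the control the market clears where 3569 - 7P = 4P - 501, i.e. P* = 370 and Q* = 979.
The ceiling of 226 is below the equilibrium price 370, so it binds.
At P = 226: Qd = 3569 - 7·226 = 1987 and Qs = 4·226 - 501 = 403.
Producer surplus without the control is ½ · (370 - 125.25) · 979 = 119805.125.
With the ceiling, producers sell 403 units at 226, so PS = ½ · (226 - 125.25) · 403 = 20301.125.
Change in producer surplus = 20301.125 - 119805.125 = -99504.

-99504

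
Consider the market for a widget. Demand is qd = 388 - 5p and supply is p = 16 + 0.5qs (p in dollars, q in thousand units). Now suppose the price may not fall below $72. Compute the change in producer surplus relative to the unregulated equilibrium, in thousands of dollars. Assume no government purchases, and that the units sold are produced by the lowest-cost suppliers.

Rearranging supply gives qs = 2p - 32. Setting quantity demanded equal to quantity supplied, 388 - 5p = 2p - 32, gives p* = 60 and q* = 88.
Because the floor (72) lies above the market-clearing price, it is binding.
At p = 72: qd = 388 - 5·72 = 28 and qs = 2·72 - 32 = 112.
Producer surplus without the control is ½ · (60 - 16) · 88 = 1936.
With the floor, 28 units are sold at 72. The supply price at q = 28 is 30, so PS = ½ · [(72 - 16) + (72 - 30)] · 28 = 1372.
Change in producer surplus = 1372 - 1936 = -564.

-564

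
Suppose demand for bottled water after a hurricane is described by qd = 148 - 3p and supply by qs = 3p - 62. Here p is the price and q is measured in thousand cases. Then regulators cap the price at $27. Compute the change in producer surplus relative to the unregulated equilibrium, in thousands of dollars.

Without the control the market clears where 148 - 3p = 3p - 62, i.e. p* = 35 and q* = 43.
Since 27 < 35, the ceiling is binding.
At p = 27: qd = 148 - 3·27 = 67 and qs = 3·27 - 62 = 19.
Producer surplus without the control is ½ · (35 - 62/3) · 43 = 1849/6.
With the ceiling, producers sell 19 units at 27, so PS = ½ · (27 - 62/3) · 19 = 361/6.
Change in producer surplus = 361/6 - 1849/6 = -248.

-248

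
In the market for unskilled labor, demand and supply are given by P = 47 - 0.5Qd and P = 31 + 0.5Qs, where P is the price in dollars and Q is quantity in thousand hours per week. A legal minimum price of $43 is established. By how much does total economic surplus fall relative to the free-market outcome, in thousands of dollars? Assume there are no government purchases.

32

Rearranging demand gives Qd = 94 - 2P; rearranging supply gives Qs = 2P - 62. Equilibrium: 94 - 2P = 2P - 62, so 156 = 4P and P* = 39, Q* = 16.
Since 43 > 39, the floor is binding.
At P = 43: Qd = 94 - 2·43 = 8 and Qs = 2·43 - 62 = 24.
Quantity traded falls to 8. At Q = 8 the demand price is (94 - 8)/2 = 43 and the supply price is (62 + 8)/2 = 35.
Deadweight loss = ½ · (43 - 35) · (16 - 8) = ½ · 8 · 8 = 32.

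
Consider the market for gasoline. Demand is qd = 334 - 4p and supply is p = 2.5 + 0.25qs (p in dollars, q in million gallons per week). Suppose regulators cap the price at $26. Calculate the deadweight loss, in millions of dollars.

Rearranging supply gives qs = 4p - 10. Setting quantity demanded equal to quantity supplied, 334 - 4p = 4p - 10, gives p* = 43 and q* = 162.
Because the ceiling (26) lies below the market-clearing price, it is binding.
At p = 26: qd = 334 - 4·26 = 230 and qs = 4·26 - 10 = 94.
Quantity traded falls to 94. At q = 94 the demand price is (334 - 94)/4 = 60 and the supply price is (10 + 94)/4 = 26.
Deadweight loss = ½ · (60 - 26) · (162 - 94) = ½ · 34 · 68 = 1156.

1156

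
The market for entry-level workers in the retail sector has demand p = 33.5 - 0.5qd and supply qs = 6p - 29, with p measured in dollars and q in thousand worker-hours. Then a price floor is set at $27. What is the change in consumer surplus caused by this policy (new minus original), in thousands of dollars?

Rearranging demand gives qd = 67 - 2p. Without the control the market clears where 67 - 2p = 6p - 29, i.e. p* = 12 and q* = 43.
Since 27 > 12, the floor is binding.
At p = 27: qd = 67 - 2·27 = 13 and qs = 6·27 - 29 = 133.
Consumer surplus without the control is ½ · (33.5 - 12) · 43 = 462.25.
With the floor, consumers buy 13 units at 27, so CS = ½ · (33.5 - 27) · 13 = 42.25.
Change in consumer surplus = 42.25 - 462.25 = -420.

-420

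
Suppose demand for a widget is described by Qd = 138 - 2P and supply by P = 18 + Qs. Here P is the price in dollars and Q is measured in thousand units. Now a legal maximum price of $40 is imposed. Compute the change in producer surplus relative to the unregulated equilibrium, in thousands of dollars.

Rearranging supply gives Qs = P - 18. In a free market, 138 - 2P = P - 18 gives the equilibrium P* = 52, Q* = 34.
Because the ceiling (40) lies below the market-clearing price, it is binding.
At P = 40: Qd = 138 - 2·40 = 58 and Qs = 40 - 18 = 22.
Producer surplus without the control is ½ · (52 - 18) · 34 = 578.
With the ceiling, producers sell 22 units at 40, so PS = ½ · (40 - 18) · 22 = 242.
Change in producer surplus = 242 - 578 = -336.

-336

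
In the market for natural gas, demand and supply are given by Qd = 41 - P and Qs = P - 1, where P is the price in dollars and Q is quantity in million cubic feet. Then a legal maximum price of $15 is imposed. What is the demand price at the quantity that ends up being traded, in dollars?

Equilibrium: 41 - P = P - 1, so 42 = 2P and P* = 21, Q* = 20.
Since 15 < 21, the ceiling is binding.
At P = 15: Qd = 41 - 15 = 26 and Qs = 15 - 1 = 14.
Only 14 units reach the market. On the demand curve, the marginal buyer's willingness to pay at Q = 14 is (41 - 14) = 27.

27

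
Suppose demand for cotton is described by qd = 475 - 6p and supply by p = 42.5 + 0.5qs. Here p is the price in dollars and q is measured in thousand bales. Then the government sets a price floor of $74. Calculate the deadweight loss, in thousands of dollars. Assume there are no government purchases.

192

Rearranging supply gives qs = 2p - 85. Equilibrium: 475 - 6p = 2p - 85, so 560 = 8p and p* = 70, q* = 55.
The floor of 74 is above the equilibrium price 70, so it binds.
At p = 74: qd = 475 - 6·74 = 31 and qs = 2·74 - 85 = 63.
Quantity traded falls to 31. At q = 31 the demand price is (475 - 31)/6 = 74 and the supply price is (85 + 31)/2 = 58.
Deadweight loss = ½ · (74 - 58) · (55 - 31) = ½ · 16 · 24 = 192.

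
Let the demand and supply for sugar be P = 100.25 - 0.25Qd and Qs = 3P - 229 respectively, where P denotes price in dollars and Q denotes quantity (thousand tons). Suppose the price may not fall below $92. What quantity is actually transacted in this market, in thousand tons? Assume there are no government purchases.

Rearranging demand gives Qd = 401 - 4P. In a free market, 401 - 4P = 3P - 229 gives the equilibrium P* = 90, Q* = 41.
Since 92 > 90, the floor is binding.
At P = 92: Qd = 401 - 4·92 = 33 and Qs = 3·92 - 229 = 47.
The quantity actually transacted is the short side, demand: 33.

33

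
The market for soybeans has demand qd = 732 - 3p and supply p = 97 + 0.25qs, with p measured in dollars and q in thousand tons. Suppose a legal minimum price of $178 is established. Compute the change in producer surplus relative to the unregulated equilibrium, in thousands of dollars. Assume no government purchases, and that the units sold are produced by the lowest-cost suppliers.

3199.5

Rearranging supply gives qs = 4p - 388. In a free market, 732 - 3p = 4p - 388 gives the equilibrium p* = 160, q* = 252.
The floor of 178 is above the equilibrium price 160, so it binds.
At p = 178: qd = 732 - 3·178 = 198 and qs = 4·178 - 388 = 324.
Producer surplus without the control is ½ · (160 - 97) · 252 = 7938.
With the floor, 198 units are sold at 178. The supply price at q = 198 is 146.5, so PS = ½ · [(178 - 97) + (178 - 146.5)] · 198 = 11137.5.
Change in producer surplus = 11137.5 - 7938 = 3199.5.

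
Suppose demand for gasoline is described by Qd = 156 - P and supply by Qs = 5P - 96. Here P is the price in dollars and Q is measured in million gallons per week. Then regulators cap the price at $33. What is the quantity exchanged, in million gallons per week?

Without the control the market clears where 156 - P = 5P - 96, i.e. P* = 42 and Q* = 114.
Since 33 < 42, the ceiling is binding.
At P = 33: Qd = 156 - 33 = 123 and Qs = 5·33 - 96 = 69.
The quantity actually transacted is the short side, supply: 69.

69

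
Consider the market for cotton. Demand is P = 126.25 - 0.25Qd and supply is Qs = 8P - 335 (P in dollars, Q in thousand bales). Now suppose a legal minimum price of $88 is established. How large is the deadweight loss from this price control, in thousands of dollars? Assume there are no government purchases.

Rearranging demand gives Qd = 505 - 4P. Setting quantity demanded equal to quantity supplied, 505 - 4P = 8P - 335, gives P* = 70 and Q* = 225.
The floor of 88 is above the equilibrium price 70, so it binds.
At P = 88: Qd = 505 - 4·88 = 153 and Qs = 8·88 - 335 = 369.
Quantity traded falls to 153. At Q = 153 the demand price is (505 - 153)/4 = 88 and the supply price is (335 + 153)/8 = 61.
Deadweight loss = ½ · (88 - 61) · (225 - 153) = ½ · 27 · 72 = 972.

972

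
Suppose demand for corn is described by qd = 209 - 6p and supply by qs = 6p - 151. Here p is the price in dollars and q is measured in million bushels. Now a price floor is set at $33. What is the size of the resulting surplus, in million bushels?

Setting quantity demanded equal to quantity supplied, 209 - 6p = 6p - 151, gives p* = 30 and q* = 29.
Since 33 > 30, the floor is binding.
At p = 33: qd = 209 - 6·33 = 11 and qs = 6·33 - 151 = 47.
Surplus = qs - qd = 47 - 11 = 36.

36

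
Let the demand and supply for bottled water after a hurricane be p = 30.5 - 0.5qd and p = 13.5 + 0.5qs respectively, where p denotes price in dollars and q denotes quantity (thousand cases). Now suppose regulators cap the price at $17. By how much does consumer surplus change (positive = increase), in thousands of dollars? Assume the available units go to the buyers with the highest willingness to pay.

Rearranging demand gives qd = 61 - 2p; rearranging supply gives qs = 2p - 27. Equilibrium: 61 - 2p = 2p - 27, so 88 = 4p and p* = 22, q* = 17.
Because the ceiling (17) lies below the market-clearing price, it is binding.
At p = 17: qd = 61 - 2·17 = 27 and qs = 2·17 - 27 = 7.
Consumer surplus without the control is ½ · (30.5 - 22) · 17 = 72.25.
With the ceiling, 7 units are sold at 17 (assume they go to the highest-value buyers). The demand price at q = 7 is 27, so CS = ½ · [(30.5 - 17) + (27 - 17)] · 7 = 82.25.
Change in consumer surplus = 82.25 - 72.25 = 10.

10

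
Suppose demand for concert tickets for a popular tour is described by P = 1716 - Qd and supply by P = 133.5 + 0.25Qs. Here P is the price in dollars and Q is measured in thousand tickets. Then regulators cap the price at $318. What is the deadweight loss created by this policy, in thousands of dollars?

174240

Rearranging demand gives Qd = 1716 - P; rearranging supply gives Qs = 4P - 534. In a free market, 1716 - P = 4P - 534 gives the equilibrium P* = 450, Q* = 1266.
Since 318 < 450, the ceiling is binding.
At P = 318: Qd = 1716 - 318 = 1398 and Qs = 4·318 - 534 = 738.
Quantity traded falls to 738. At Q = 738 the demand price is 1716 - 738 = 978 and the supply price is (534 + 738)/4 = 318.
Deadweight loss = ½ · (978 - 318) · (1266 - 738) = ½ · 660 · 528 = 174240.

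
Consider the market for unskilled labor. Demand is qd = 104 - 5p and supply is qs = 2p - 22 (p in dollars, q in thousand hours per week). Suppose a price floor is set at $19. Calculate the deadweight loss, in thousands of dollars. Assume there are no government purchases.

8.75

Setting quantity demanded equal to quantity supplied, 104 - 5p = 2p - 22, gives p* = 18 and q* = 14.
Because the floor (19) lies above the market-clearing price, it is binding.
At p = 19: qd = 104 - 5·19 = 9 and qs = 2·19 - 22 = 16.
Quantity traded falls to 9. At q = 9 the demand price is (104 - 9)/5 = 19 and the supply price is (22 + 9)/2 = 15.5.
Deadweight loss = ½ · (19 - 15.5) · (14 - 9) = ½ · 3.5 · 5 = 8.75.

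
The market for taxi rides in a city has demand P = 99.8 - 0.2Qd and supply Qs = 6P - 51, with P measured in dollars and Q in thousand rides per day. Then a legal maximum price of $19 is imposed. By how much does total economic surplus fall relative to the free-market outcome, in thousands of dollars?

Rearranging demand gives Qd = 499 - 5P. In a free market, 499 - 5P = 6P - 51 gives the equilibrium P* = 50, Q* = 249.
The ceiling of 19 is below the equilibrium price 50, so it binds.
At P = 19: Qd = 499 - 5·19 = 404 and Qs = 6·19 - 51 = 63.
Quantity traded falls to 63. At Q = 63 the demand price is (499 - 63)/5 = 87.2 and the supply price is (51 + 63)/6 = 19.
Deadweight loss = ½ · (87.2 - 19) · (249 - 63) = ½ · 68.2 · 186 = 6342.6.

6342.6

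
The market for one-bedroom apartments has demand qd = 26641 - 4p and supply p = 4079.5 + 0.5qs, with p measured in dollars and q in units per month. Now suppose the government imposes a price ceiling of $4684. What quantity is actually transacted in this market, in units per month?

1209

Rearranging supply gives qs = 2p - 8159. In a free market, 26641 - 4p = 2p - 8159 gives the equilibrium p* = 5800, q* = 3441.
Since 4684 < 5800, the ceiling is binding.
At p = 4684: qd = 26641 - 4·4684 = 7905 and qs = 2·4684 - 8159 = 1209.
The quantity actually transacted is the short side, supply: 1209.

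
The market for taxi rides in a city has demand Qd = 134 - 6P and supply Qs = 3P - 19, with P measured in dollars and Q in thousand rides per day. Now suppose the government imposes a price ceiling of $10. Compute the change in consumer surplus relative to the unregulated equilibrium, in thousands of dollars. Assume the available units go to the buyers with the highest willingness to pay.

Equilibrium: 134 - 6P = 3P - 19, so 153 = 9P and P* = 17, Q* = 32.
Since 10 < 17, the ceiling is binding.
At P = 10: Qd = 134 - 6·10 = 74 and Qs = 3·10 - 19 = 11.
Consumer surplus without the control is ½ · (67/3 - 17) · 32 = 256/3.
With the ceiling, 11 units are sold at 10 (assume they go to the highest-value buyers). The demand price at Q = 11 is 20.5, so CS = ½ · [(67/3 - 10) + (20.5 - 10)] · 11 = 1507/12.
Change in consumer surplus = 1507/12 - 256/3 = 40.25.

40.25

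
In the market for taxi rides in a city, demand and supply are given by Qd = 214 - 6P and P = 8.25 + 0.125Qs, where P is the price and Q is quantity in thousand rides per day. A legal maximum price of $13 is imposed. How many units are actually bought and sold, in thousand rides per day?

Rearranging supply gives Qs = 8P - 66. Without the control the market clears where 214 - 6P = 8P - 66, i.e. P* = 20 and Q* = 94.
The ceiling of 13 is below the equilibrium price 20, so it binds.
At P = 13: Qd = 214 - 6·13 = 136 and Qs = 8·13 - 66 = 38.
The quantity actually transacted is the short side, supply: 38.

38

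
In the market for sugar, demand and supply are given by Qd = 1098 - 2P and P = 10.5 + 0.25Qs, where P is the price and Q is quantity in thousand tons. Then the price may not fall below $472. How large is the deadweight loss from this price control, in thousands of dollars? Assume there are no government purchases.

119286

Rearranging supply gives Qs = 4P - 42. Equilibrium: 1098 - 2P = 4P - 42, so 1140 = 6P and P* = 190, Q* = 718.
The floor of 472 is above the equilibrium price 190, so it binds.
At P = 472: Qd = 1098 - 2·472 = 154 and Qs = 4·472 - 42 = 1846.
Quantity traded falls to 154. At Q = 154 the demand price is (1098 - 154)/2 = 472 and the supply price is (42 + 154)/4 = 49.
Deadweight loss = ½ · (472 - 49) · (718 - 154) = ½ · 423 · 564 = 119286.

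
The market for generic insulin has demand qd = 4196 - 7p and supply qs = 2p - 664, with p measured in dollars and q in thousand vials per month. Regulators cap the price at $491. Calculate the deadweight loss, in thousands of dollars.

3087

Equilibrium: 4196 - 7p = 2p - 664, so 4860 = 9p and p* = 540, q* = 416.
Because the ceiling (491) lies below the market-clearing price, it is binding.
At p = 491: qd = 4196 - 7·491 = 759 and qs = 2·491 - 664 = 318.
Quantity traded falls to 318. At q = 318 the demand price is (4196 - 318)/7 = 554 and the supply price is (664 + 318)/2 = 491.
Deadweight loss = ½ · (554 - 491) · (416 - 318) = ½ · 63 · 98 = 3087.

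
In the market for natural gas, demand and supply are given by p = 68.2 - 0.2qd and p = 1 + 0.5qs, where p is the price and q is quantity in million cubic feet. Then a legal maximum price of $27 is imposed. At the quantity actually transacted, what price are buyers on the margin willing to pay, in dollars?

57.8

Rearranging demand gives qd = 341 - 5p; rearranging supply gives qs = 2p - 2. Equilibrium: 341 - 5p = 2p - 2, so 343 = 7p and p* = 49, q* = 96.
The ceiling of 27 is below the equilibrium price 49, so it binds.
At p = 27: qd = 341 - 5·27 = 206 and qs = 2·27 - 2 = 52.
Only 52 units reach the market. On the demand curve, the marginal buyer's willingness to pay at q = 52 is (341 - 52)/5 = 57.8.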